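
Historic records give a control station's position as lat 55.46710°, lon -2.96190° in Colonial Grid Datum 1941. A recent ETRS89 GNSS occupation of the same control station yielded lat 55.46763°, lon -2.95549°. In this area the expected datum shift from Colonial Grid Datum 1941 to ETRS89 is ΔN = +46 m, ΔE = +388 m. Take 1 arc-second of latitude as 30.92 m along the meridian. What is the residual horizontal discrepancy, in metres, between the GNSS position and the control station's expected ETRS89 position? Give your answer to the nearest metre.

Observed coordinate differences: Δφ = +0.00053°, Δλ = +0.00641°.
Converting to metres (1° lat = 111312 m, cos φ = 0.566879): observed ΔN = 59.0 m, observed ΔE = 404.5 m.
Subtracting the expected shift leaves a residual of 59.0 − (46) = 13.0 m north and 404.5 − (388) = 16.5 m east.
Residual distance = √(13.0² + 16.5²) = 21.0 m.

21 m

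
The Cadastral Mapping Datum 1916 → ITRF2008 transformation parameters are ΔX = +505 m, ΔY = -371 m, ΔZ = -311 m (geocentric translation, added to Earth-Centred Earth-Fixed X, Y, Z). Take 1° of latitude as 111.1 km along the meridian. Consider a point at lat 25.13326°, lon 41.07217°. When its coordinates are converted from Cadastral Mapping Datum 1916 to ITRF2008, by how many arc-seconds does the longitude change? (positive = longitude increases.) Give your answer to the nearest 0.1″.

sin φ = 0.424725, cos φ = 0.905322, sin λ = 0.657009, cos λ = 0.753883.
East component: ΔE = −sin λ·ΔX + cos λ·ΔY = −(0.657009)(505) + (0.753883)(-371) = -611.48 m.
1° of latitude spans 111100 m; at latitude φ, 1° of longitude spans that × cos φ = 100581.3 m, so Δλ = -611.48 / 100581.3 × 3600 = -21.886″.

Δλ = -21.9″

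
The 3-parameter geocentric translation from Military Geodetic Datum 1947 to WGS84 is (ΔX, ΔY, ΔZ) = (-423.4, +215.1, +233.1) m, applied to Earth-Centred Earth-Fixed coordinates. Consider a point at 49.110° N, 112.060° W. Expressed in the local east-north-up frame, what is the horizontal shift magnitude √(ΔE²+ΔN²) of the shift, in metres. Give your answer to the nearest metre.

The local east axis at (φ, λ) is (−sin λ, cos λ, 0), so ΔE = −sin(-112.060°)·(-423.4) + cos(-112.060°)·215.1 = -473.19 m.
The local north axis is (−sin φ cos λ, −sin φ sin λ, cos φ), giving ΔN = -120.214 + 150.704 + 152.589 = 183.08 m.
Horizontal magnitude = √(ΔE² + ΔN²) = √((-473.19)² + 183.08²) = 507.37 m.

507 m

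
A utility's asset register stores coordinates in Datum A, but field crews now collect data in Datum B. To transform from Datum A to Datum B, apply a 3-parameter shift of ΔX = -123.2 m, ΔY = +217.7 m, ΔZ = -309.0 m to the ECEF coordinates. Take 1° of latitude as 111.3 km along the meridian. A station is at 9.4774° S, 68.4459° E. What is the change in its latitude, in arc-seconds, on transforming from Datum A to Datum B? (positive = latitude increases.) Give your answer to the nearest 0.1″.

sin φ = -0.164659, cos φ = 0.986351, sin λ = 0.930071, cos λ = 0.367380.
North component: ΔN = −sin φ cos λ·ΔX − sin φ sin λ·ΔY + cos φ·ΔZ = −(-0.164659)(0.367380)(-123.2) − (-0.164659)(0.930071)(217.7) + (0.986351)(-309.0) = -278.90 m.
1° of latitude spans 111300 m, so Δφ = -278.90 / 111300 × 3600 = -9.021″.

Δφ = -9.0″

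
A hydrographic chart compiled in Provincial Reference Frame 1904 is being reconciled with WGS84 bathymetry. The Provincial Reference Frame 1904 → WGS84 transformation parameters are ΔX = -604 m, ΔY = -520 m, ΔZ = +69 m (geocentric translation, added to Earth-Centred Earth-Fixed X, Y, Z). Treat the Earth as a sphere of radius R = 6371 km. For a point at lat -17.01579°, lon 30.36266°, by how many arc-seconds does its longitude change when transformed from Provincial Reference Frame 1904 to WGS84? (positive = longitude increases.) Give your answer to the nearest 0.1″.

Δλ = -4.9″

sin φ = -0.292635, cos φ = 0.956224, sin λ = 0.505472, cos λ = 0.862843.
East component: ΔE = −sin λ·ΔX + cos λ·ΔY = −(0.505472)(-604) + (0.862843)(-520) = -143.37 m.
1° of latitude spans πR/180 = 111195 m; at latitude φ, 1° of longitude spans that × cos φ = 106327.3 m, so Δλ = -143.37 / 106327.3 × 3600 = -4.854″.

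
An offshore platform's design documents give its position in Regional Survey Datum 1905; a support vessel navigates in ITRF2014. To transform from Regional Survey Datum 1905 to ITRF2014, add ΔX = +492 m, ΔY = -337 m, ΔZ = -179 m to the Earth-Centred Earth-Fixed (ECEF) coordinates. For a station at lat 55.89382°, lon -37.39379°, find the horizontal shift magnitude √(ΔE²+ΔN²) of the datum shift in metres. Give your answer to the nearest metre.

At φ = 55.89382°, λ = -37.39379°: sin φ = 0.828000, cos φ = 0.560728, sin λ = -0.607290, cos λ = 0.794480.
ΔE = −sin λ·ΔX + cos λ·ΔY = −(-0.607290)·(492) + (0.794480)·(-337) = 31.05 m.
ΔN = −sin φ cos λ·ΔX − sin φ sin λ·ΔY + cos φ·ΔZ = −(0.828000)(0.794480)(492) − (0.828000)(-0.607290)(-337) + (0.560728)(-179) = -593.48 m.
Horizontal magnitude = √(ΔE² + ΔN²) = √(31.05² + (-593.48)²) = 594.29 m.

594 m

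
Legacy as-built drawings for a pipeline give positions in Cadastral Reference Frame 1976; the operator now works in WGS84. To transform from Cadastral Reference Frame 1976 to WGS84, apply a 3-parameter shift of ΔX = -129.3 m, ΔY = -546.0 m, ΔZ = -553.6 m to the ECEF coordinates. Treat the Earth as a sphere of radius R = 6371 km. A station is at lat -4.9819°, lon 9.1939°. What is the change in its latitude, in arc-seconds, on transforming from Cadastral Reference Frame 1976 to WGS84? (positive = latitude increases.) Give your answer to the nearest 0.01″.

sin φ = -0.086841, cos φ = 0.996222, sin λ = 0.159776, cos λ = 0.987153.
North component: ΔN = −sin φ cos λ·ΔX − sin φ sin λ·ΔY + cos φ·ΔZ = −(-0.086841)(0.987153)(-129.3) − (-0.086841)(0.159776)(-546.0) + (0.996222)(-553.6) = -570.17 m.
1° of latitude spans πR/180 = 111195 m, so Δφ = -570.17 / 111195 × 3600 = -18.460″.

Δφ = -18.46″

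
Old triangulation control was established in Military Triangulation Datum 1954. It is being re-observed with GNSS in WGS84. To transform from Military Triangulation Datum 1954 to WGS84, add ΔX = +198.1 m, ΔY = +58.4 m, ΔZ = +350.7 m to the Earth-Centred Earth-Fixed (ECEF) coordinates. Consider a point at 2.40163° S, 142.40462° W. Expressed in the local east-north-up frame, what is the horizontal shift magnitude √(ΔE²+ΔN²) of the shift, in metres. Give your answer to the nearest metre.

The local east axis at (φ, λ) is (−sin λ, cos λ, 0), so ΔE = −sin(-142.40462°)·198.1 + cos(-142.40462°)·58.4 = 74.58 m.
The local north axis is (−sin φ cos λ, −sin φ sin λ, cos φ), giving ΔN = -6.577 − 1.493 + 350.392 = 342.32 m.
Horizontal magnitude = √(ΔE² + ΔN²) = √(74.58² + 342.32²) = 350.35 m.

350 m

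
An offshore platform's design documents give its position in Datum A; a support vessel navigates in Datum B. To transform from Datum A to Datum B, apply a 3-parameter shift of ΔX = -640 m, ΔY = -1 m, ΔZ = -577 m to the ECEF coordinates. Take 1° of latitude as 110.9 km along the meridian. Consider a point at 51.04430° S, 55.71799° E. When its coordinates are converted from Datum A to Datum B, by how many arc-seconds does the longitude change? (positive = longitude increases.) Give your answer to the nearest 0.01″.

Δλ = 27.27″

sin φ = -0.777632, cos φ = 0.628719, sin λ = 0.826275, cos λ = 0.563267.
East component: ΔE = −sin λ·ΔX + cos λ·ΔY = −(0.826275)(-640) + (0.563267)(-1) = 528.25 m.
1° of latitude spans 110900 m; at latitude φ, 1° of longitude spans that × cos φ = 69725.0 m, so Δλ = 528.25 / 69725.0 × 3600 = 27.274″.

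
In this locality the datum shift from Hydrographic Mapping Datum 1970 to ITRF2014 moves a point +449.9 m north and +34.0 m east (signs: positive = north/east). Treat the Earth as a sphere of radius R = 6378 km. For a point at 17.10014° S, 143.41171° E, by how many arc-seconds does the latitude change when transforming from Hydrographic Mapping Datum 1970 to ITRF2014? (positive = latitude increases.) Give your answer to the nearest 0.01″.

On a sphere of radius R, 1 rad of latitude = R, so Δφ = ΔN / R = 449.9 / 6378000 = 7.0539e-05 rad = 14.550″.

Δφ = 14.55″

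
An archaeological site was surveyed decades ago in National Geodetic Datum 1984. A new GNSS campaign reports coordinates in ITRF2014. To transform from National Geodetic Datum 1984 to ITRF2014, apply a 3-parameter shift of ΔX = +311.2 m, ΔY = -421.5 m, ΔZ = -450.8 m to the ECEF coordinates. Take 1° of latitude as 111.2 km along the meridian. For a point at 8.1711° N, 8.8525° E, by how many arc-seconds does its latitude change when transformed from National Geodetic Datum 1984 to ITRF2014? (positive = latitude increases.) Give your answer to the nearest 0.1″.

sin φ = 0.142130, cos φ = 0.989848, sin λ = 0.153891, cos λ = 0.988088.
North component: ΔN = −sin φ cos λ·ΔX − sin φ sin λ·ΔY + cos φ·ΔZ = −(0.142130)(0.988088)(311.2) − (0.142130)(0.153891)(-421.5) + (0.989848)(-450.8) = -480.71 m.
1° of latitude spans 111200 m, so Δφ = -480.71 / 111200 × 3600 = -15.562″.

Δφ = -15.6″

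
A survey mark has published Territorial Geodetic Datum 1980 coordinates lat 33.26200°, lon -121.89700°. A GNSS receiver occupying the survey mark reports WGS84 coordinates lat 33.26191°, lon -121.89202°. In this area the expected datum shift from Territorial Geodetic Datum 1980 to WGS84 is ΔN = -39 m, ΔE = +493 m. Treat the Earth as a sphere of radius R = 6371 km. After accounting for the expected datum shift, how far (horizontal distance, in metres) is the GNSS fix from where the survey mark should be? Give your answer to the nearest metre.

42 m

Observed coordinate differences: Δφ = -0.00009°, Δλ = +0.00498°.
Converting to metres (1° lat = 111195 m, cos φ = 0.836171): observed ΔN = -10.0 m, observed ΔE = 463.0 m.
Subtracting the expected shift leaves a residual of -10.0 − (-39) = 29.0 m north and 463.0 − (493) = -30.0 m east.
Residual distance = √(29.0² + (-30.0)²) = 41.7 m.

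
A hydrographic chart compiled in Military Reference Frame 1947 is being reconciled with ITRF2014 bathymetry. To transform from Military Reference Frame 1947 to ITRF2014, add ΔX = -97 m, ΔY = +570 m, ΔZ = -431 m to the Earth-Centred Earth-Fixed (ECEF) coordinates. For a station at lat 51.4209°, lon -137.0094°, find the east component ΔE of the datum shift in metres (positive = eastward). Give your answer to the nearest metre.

The local east axis at (φ, λ) is (−sin λ, cos λ, 0), so ΔE = −sin(-137.0094°)·(-97) + cos(-137.0094°)·570 = -483.08 m.

ΔE = -483 m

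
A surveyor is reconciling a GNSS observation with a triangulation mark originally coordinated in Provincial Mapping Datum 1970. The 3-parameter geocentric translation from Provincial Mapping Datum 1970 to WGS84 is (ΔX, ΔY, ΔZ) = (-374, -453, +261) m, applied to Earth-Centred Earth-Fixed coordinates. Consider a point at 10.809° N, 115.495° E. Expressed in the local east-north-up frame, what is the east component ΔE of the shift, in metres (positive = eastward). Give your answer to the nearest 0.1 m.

ΔE = 532.6 m

The local east axis at (φ, λ) is (−sin λ, cos λ, 0), so ΔE = −sin(115.495°)·(-374) + cos(115.495°)·(-453) = 532.57 m.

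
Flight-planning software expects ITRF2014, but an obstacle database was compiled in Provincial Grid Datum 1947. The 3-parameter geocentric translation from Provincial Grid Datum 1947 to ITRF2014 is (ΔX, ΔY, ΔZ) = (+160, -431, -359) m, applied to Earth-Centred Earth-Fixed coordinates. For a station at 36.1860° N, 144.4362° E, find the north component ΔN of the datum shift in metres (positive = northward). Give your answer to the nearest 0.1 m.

The local north axis is (−sin φ cos λ, −sin φ sin λ, cos φ), giving ΔN = 76.845 + 148.000 − 289.751 = -64.91 m.

ΔN = -64.9 m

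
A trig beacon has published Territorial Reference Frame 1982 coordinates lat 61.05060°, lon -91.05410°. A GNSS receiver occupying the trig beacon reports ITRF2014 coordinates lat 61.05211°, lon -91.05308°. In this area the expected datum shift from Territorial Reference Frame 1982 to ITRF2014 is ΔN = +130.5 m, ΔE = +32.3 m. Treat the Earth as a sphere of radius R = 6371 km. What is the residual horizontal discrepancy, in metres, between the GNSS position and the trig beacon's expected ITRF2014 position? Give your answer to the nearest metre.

Observed coordinate differences: Δφ = +0.00151°, Δλ = +0.00102°.
Converting to metres (1° lat = 111195 m, cos φ = 0.484037): observed ΔN = 167.9 m, observed ΔE = 54.9 m.
Subtracting the expected shift leaves a residual of 167.9 − (130.5) = 37.4 m north and 54.9 − (32.3) = 22.6 m east.
Residual distance = √(37.4² + 22.6²) = 43.7 m.

44 m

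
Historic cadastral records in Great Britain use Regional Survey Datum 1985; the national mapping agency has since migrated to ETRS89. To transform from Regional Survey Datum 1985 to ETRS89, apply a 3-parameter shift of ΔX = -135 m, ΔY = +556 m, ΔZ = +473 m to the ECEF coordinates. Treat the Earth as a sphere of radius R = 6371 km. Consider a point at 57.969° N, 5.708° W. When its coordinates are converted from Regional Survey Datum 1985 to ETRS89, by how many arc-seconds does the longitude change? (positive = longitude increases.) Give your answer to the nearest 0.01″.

Δλ = 32.95″

sin φ = 0.847761, cos φ = 0.530378, sin λ = -0.099459, cos λ = 0.995042.
East component: ΔE = −sin λ·ΔX + cos λ·ΔY = −(-0.099459)(-135) + (0.995042)(556) = 539.82 m.
1° of latitude spans πR/180 = 111195 m; at latitude φ, 1° of longitude spans that × cos φ = 58975.3 m, so Δλ = 539.82 / 58975.3 × 3600 = 32.952″.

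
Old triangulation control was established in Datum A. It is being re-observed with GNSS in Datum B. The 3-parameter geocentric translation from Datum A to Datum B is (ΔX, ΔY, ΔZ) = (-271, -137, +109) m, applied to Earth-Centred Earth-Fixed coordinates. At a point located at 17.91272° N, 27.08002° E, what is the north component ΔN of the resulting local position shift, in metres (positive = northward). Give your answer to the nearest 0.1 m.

At φ = 17.91272°, λ = 27.08002°: sin φ = 0.307568, cos φ = 0.951526, sin λ = 0.455234, cos λ = 0.890372.
ΔN = −sin φ cos λ·ΔX − sin φ sin λ·ΔY + cos φ·ΔZ = −(0.307568)(0.890372)(-271) − (0.307568)(0.455234)(-137) + (0.951526)(109) = 197.11 m.

ΔN = 197.1 m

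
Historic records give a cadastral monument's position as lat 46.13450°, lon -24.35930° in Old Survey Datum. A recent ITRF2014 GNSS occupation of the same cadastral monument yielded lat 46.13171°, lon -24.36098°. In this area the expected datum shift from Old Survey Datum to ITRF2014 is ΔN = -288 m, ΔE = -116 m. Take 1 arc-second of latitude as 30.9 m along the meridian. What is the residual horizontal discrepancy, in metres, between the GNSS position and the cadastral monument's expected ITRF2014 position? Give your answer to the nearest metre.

Observed coordinate differences: Δφ = -0.00279°, Δλ = -0.00168°.
Converting to metres (1° lat = 111240 m, cos φ = 0.692968): observed ΔN = -310.4 m, observed ΔE = -129.5 m.
Subtracting the expected shift leaves a residual of -310.4 − (-288) = -22.4 m north and -129.5 − (-116) = -13.5 m east.
Residual distance = √((-22.4)² + (-13.5)²) = 26.1 m.

26 m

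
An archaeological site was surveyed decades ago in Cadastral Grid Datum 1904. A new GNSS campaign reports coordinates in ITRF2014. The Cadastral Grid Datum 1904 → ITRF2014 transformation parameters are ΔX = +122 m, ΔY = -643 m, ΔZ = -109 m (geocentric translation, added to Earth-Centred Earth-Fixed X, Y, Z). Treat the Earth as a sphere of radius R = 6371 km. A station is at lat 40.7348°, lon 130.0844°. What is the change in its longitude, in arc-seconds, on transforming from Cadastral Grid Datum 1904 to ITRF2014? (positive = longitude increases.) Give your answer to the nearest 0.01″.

Δλ = 13.70″

sin φ = 0.652559, cos φ = 0.757738, sin λ = 0.765097, cos λ = -0.643915.
East component: ΔE = −sin λ·ΔX + cos λ·ΔY = −(0.765097)(122) + (-0.643915)(-643) = 320.70 m.
1° of latitude spans πR/180 = 111195 m; at latitude φ, 1° of longitude spans that × cos φ = 84256.6 m, so Δλ = 320.70 / 84256.6 × 3600 = 13.702″.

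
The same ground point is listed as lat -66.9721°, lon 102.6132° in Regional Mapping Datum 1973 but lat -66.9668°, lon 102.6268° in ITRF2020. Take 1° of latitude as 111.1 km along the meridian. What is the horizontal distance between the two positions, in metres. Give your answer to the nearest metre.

834 m

Δφ = -66.9668° − -66.9721° = +0.0053°; Δλ = 102.6268° − 102.6132° = +0.0136°.
ΔN = Δφ × 111100 = 588.8 m; ΔE = Δλ × 111100 × cos(-66.9721°) = +0.0136 × 111100 × 0.391179 = 591.1 m.
Distance = √(ΔE² + ΔN²) = √(591.1² + 588.8²) = 834.3 m.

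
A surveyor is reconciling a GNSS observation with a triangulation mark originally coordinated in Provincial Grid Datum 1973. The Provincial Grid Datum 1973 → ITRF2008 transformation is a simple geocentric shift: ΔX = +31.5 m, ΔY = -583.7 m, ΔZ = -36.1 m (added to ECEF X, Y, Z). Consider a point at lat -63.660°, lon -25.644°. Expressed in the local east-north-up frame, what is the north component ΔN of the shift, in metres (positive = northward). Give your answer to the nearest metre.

At φ = -63.660°, λ = -25.644°: sin φ = -0.896177, cos φ = 0.443697, sin λ = -0.432778, cos λ = 0.901500.
ΔN = −sin φ cos λ·ΔX − sin φ sin λ·ΔY + cos φ·ΔZ = −(-0.896177)(0.901500)(31.5) − (-0.896177)(-0.432778)(-583.7) + (0.443697)(-36.1) = 235.82 m.

ΔN = 236 m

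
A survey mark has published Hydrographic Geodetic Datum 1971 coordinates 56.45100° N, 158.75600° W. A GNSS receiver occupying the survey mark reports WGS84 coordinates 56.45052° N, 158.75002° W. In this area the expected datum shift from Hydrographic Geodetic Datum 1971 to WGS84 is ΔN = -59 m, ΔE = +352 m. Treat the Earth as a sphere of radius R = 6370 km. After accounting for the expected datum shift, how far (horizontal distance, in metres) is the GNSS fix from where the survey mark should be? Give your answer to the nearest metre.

16 m

Observed coordinate differences: Δφ = -0.00048°, Δλ = +0.00598°.
Converting to metres (1° lat = 111177 m, cos φ = 0.552650): observed ΔN = -53.4 m, observed ΔE = 367.4 m.
Subtracting the expected shift leaves a residual of -53.4 − (-59) = 5.6 m north and 367.4 − (352) = 15.4 m east.
Residual distance = √(5.6² + 15.4²) = 16.4 m.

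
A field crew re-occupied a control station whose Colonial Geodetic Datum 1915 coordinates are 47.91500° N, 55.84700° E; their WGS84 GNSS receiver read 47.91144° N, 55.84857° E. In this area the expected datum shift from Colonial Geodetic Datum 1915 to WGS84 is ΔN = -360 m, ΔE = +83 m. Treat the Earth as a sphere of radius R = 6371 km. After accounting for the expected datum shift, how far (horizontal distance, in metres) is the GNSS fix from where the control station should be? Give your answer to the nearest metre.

49 m

Observed coordinate differences: Δφ = -0.00356°, Δλ = +0.00157°.
Converting to metres (1° lat = 111195 m, cos φ = 0.670232): observed ΔN = -395.9 m, observed ΔE = 117.0 m.
Subtracting the expected shift leaves a residual of -395.9 − (-360) = -35.9 m north and 117.0 − (83) = 34.0 m east.
Residual distance = √((-35.9)² + 34.0²) = 49.4 m.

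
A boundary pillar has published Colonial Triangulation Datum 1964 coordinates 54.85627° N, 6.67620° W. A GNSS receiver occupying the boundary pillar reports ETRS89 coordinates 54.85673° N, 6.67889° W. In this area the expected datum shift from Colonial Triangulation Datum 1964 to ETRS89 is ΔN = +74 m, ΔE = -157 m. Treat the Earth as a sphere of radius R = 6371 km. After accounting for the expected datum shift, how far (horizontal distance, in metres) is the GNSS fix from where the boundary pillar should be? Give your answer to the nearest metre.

27 m

Observed coordinate differences: Δφ = +0.00046°, Δλ = -0.00269°.
Converting to metres (1° lat = 111195 m, cos φ = 0.575630): observed ΔN = 51.1 m, observed ΔE = -172.2 m.
Subtracting the expected shift leaves a residual of 51.1 − (74) = -22.9 m north and -172.2 − (-157) = -15.2 m east.
Residual distance = √((-22.9)² + (-15.2)²) = 27.4 m.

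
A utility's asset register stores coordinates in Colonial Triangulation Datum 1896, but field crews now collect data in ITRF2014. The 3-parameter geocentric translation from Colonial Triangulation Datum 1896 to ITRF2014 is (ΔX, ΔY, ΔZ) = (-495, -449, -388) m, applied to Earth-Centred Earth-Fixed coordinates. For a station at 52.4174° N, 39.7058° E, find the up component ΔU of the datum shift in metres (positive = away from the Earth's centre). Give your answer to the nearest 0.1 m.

ΔU = -714.7 m

At φ = 52.4174°, λ = 39.7058°: sin φ = 0.792475, cos φ = 0.609905, sin λ = 0.638846, cos λ = 0.769335.
ΔU = cos φ cos λ·ΔX + cos φ sin λ·ΔY + sin φ·ΔZ = (0.609905)(0.769335)(-495) + (0.609905)(0.638846)(-449) + (0.792475)(-388) = -714.69 m.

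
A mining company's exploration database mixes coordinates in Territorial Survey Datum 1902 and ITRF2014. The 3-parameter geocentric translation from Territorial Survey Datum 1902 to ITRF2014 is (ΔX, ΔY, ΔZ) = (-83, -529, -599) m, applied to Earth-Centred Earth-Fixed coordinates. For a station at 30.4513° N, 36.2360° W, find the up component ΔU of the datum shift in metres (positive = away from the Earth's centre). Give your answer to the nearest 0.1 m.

ΔU = -91.7 m

The local up (radial) axis is (cos φ cos λ, cos φ sin λ, sin φ), giving ΔU = -57.712 + 269.565 − 303.577 = -91.72 m.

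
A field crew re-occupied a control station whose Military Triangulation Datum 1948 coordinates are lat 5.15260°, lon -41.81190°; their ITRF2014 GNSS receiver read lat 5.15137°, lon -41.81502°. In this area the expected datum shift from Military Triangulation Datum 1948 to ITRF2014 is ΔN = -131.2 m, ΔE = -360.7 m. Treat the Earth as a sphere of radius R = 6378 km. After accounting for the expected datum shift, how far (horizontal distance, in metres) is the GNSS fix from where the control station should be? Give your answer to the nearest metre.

Observed coordinate differences: Δφ = -0.00123°, Δλ = -0.00312°.
Converting to metres (1° lat = 111317 m, cos φ = 0.995959): observed ΔN = -136.9 m, observed ΔE = -345.9 m.
Subtracting the expected shift leaves a residual of -136.9 − (-131.2) = -5.7 m north and -345.9 − (-360.7) = 14.8 m east.
Residual distance = √((-5.7)² + 14.8²) = 15.9 m.

16 m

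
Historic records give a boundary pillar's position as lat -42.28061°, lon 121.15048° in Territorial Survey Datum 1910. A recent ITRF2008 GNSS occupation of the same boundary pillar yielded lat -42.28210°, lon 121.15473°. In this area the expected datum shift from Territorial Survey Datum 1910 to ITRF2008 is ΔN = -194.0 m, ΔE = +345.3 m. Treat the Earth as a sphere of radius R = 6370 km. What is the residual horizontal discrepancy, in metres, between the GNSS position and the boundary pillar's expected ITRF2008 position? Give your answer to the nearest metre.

29 m

Observed coordinate differences: Δφ = -0.00149°, Δλ = +0.00425°.
Converting to metres (1° lat = 111177 m, cos φ = 0.739859): observed ΔN = -165.7 m, observed ΔE = 349.6 m.
Subtracting the expected shift leaves a residual of -165.7 − (-194.0) = 28.3 m north and 349.6 − (345.3) = 4.3 m east.
Residual distance = √(28.3² + 4.3²) = 28.7 m.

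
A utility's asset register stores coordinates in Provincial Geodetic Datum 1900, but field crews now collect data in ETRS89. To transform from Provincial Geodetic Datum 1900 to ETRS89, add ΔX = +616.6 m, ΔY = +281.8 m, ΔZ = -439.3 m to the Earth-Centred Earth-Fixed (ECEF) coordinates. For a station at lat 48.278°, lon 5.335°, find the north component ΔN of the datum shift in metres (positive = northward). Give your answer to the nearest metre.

At φ = 48.278°, λ = 5.335°: sin φ = 0.746383, cos φ = 0.665517, sin λ = 0.092979, cos λ = 0.995668.
ΔN = −sin φ cos λ·ΔX − sin φ sin λ·ΔY + cos φ·ΔZ = −(0.746383)(0.995668)(616.6) − (0.746383)(0.092979)(281.8) + (0.665517)(-439.3) = -770.14 m.

ΔN = -770 m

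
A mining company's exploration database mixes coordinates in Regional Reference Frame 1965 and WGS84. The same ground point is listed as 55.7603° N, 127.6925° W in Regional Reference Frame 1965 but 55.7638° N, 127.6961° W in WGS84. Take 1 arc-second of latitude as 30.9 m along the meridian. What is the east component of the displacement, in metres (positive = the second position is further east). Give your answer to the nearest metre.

ΔE = -225 m

Δφ = 55.7638° − 55.7603° = +0.0035°; Δλ = -127.6961° − -127.6925° = -0.0036°.
1° of latitude = 3600 × 30.90 = 111240 m.
ΔN = Δφ × 111240 = 389.3 m; ΔE = Δλ × 111240 × cos(55.7603°) = -0.0036 × 111240 × 0.562656 = -225.3 m.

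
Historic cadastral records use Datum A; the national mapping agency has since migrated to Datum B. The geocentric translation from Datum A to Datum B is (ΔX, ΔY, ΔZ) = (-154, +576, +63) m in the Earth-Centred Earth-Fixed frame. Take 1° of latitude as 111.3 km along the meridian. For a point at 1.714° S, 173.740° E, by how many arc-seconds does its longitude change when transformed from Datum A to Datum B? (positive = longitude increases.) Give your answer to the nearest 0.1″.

Δλ = -18.0″

sin φ = -0.029910, cos φ = 0.999553, sin λ = 0.109040, cos λ = -0.994037.
East component: ΔE = −sin λ·ΔX + cos λ·ΔY = −(0.109040)(-154) + (-0.994037)(576) = -555.77 m.
1° of latitude spans 111300 m; at latitude φ, 1° of longitude spans that × cos φ = 111250.2 m, so Δλ = -555.77 / 111250.2 × 3600 = -17.985″.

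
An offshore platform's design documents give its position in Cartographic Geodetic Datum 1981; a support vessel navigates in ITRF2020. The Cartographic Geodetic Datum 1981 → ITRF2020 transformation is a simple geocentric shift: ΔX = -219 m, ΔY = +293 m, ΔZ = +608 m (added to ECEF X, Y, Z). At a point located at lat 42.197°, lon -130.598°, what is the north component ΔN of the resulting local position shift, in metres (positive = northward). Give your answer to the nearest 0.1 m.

ΔN = 504.1 m

The local north axis is (−sin φ cos λ, −sin φ sin λ, cos φ), giving ΔN = -95.724 + 149.431 + 450.431 = 504.14 m.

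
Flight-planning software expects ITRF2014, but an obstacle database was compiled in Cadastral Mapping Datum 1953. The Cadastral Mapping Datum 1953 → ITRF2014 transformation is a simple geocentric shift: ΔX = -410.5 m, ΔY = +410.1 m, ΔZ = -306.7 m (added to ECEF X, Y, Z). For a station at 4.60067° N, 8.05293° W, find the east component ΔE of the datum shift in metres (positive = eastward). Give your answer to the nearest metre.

At φ = 4.60067°, λ = -8.05293°: sin φ = 0.080211, cos φ = 0.996778, sin λ = -0.140088, cos λ = 0.990139.
ΔE = −sin λ·ΔX + cos λ·ΔY = −(-0.140088)·(-410.5) + (0.990139)·(410.1) = 348.55 m.

ΔE = 349 m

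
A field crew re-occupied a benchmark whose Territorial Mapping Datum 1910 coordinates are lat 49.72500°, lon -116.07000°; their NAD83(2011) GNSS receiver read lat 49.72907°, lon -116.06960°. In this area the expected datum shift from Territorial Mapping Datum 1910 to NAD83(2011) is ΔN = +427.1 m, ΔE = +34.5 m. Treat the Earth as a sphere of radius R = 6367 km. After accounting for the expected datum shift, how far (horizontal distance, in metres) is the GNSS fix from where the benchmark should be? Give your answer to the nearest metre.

26 m

Observed coordinate differences: Δφ = +0.00407°, Δλ = +0.00040°.
Converting to metres (1° lat = 111125 m, cos φ = 0.646457): observed ΔN = 452.3 m, observed ΔE = 28.7 m.
Subtracting the expected shift leaves a residual of 452.3 − (427.1) = 25.2 m north and 28.7 − (34.5) = -5.8 m east.
Residual distance = √(25.2² + (-5.8)²) = 25.8 m.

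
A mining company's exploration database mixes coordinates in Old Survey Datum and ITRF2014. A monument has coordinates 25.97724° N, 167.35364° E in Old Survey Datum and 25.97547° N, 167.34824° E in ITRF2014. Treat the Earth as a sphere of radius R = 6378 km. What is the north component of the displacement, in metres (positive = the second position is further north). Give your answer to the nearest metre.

Δφ = 25.97547° − 25.97724° = -0.00177°; Δλ = 167.34824° − 167.35364° = -0.00540°.
1° along a meridian = πR/180 = 111317 m.
ΔN = Δφ × 111317 = -197.0 m; ΔE = Δλ × 111317 × cos(25.97724°) = -0.00540 × 111317 × 0.898968 = -540.4 m.

ΔN = -197 m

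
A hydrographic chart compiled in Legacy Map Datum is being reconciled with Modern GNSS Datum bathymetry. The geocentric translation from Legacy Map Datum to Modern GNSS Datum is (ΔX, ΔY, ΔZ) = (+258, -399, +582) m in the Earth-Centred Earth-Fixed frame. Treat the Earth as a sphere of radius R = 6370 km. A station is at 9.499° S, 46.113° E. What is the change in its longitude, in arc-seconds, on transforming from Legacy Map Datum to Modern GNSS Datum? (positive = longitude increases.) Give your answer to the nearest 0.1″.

Δλ = -15.2″

sin φ = -0.165030, cos φ = 0.986288, sin λ = 0.720708, cos λ = 0.693238.
East component: ΔE = −sin λ·ΔX + cos λ·ΔY = −(0.720708)(258) + (0.693238)(-399) = -462.54 m.
1° of latitude spans πR/180 = 111177 m; at latitude φ, 1° of longitude spans that × cos φ = 109653.1 m, so Δλ = -462.54 / 109653.1 × 3600 = -15.186″.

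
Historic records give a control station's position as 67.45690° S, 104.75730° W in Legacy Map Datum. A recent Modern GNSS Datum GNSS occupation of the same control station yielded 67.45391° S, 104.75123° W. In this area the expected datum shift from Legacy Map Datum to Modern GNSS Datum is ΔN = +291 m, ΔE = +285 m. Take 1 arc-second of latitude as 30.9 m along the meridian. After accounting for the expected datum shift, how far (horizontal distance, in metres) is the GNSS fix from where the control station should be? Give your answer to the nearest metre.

49 m

Observed coordinate differences: Δφ = +0.00299°, Δλ = +0.00607°.
Converting to metres (1° lat = 111240 m, cos φ = 0.383378): observed ΔN = 332.6 m, observed ΔE = 258.9 m.
Subtracting the expected shift leaves a residual of 332.6 − (291) = 41.6 m north and 258.9 − (285) = -26.1 m east.
Residual distance = √(41.6² + (-26.1)²) = 49.1 m.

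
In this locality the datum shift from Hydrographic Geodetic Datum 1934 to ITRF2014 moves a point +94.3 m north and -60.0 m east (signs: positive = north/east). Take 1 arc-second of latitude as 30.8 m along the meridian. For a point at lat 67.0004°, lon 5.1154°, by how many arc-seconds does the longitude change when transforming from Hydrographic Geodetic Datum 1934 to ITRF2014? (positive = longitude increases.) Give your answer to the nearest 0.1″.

At latitude 67.0004°, cos φ = 0.390725.
1″ of longitude at this latitude = 30.80 × cos φ = 12.0343 m, so Δλ = -60.0 / 12.0343 = -4.986″.

Δλ = -5.0″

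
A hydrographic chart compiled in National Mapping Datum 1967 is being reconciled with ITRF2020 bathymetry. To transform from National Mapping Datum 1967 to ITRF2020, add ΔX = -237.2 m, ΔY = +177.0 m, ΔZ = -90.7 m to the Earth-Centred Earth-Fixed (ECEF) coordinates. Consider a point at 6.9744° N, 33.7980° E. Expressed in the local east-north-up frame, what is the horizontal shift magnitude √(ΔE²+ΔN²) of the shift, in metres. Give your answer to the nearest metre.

290 m

At φ = 6.9744°, λ = 33.7980°: sin φ = 0.121426, cos φ = 0.992601, sin λ = 0.556267, cos λ = 0.831004.
ΔE = −sin λ·ΔX + cos λ·ΔY = −(0.556267)·(-237.2) + (0.831004)·(177.0) = 279.03 m.
ΔN = −sin φ cos λ·ΔX − sin φ sin λ·ΔY + cos φ·ΔZ = −(0.121426)(0.831004)(-237.2) − (0.121426)(0.556267)(177.0) + (0.992601)(-90.7) = -78.05 m.
Horizontal magnitude = √(ΔE² + ΔN²) = √(279.03² + (-78.05)²) = 289.74 m.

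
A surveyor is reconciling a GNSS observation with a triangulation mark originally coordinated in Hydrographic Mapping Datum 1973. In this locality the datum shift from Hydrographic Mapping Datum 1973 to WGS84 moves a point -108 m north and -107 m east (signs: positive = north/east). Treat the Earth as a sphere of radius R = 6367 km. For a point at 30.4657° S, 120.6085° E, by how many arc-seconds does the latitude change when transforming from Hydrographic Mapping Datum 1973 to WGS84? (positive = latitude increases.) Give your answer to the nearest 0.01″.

Δφ = -3.50″

On a sphere of radius R, 1 rad of latitude = R, so Δφ = ΔN / R = -108.0 / 6367000 = -1.6962e-05 rad = -3.499″.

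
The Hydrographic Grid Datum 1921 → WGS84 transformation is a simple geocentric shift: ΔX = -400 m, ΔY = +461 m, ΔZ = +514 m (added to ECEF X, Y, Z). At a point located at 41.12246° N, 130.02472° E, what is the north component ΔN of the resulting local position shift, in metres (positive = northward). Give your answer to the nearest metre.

At φ = 41.12246°, λ = 130.02472°: sin φ = 0.657671, cos φ = 0.753306, sin λ = 0.765767, cos λ = -0.643118.
ΔN = −sin φ cos λ·ΔX − sin φ sin λ·ΔY + cos φ·ΔZ = −(0.657671)(-0.643118)(-400) − (0.657671)(0.765767)(461) + (0.753306)(514) = -14.15 m.

ΔN = -14 m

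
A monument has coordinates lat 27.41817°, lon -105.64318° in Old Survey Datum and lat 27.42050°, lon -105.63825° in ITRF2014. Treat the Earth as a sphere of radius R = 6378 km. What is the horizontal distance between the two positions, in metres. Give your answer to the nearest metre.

552 m

Δφ = 27.42050° − 27.41817° = +0.00233°; Δλ = -105.63825° − -105.64318° = +0.00493°.
1° along a meridian = πR/180 = 111317 m.
ΔN = Δφ × 111317 = 259.4 m; ΔE = Δλ × 111317 × cos(27.41817°) = +0.00493 × 111317 × 0.887669 = 487.1 m.
Distance = √(ΔE² + ΔN²) = √(487.1² + 259.4²) = 551.9 m.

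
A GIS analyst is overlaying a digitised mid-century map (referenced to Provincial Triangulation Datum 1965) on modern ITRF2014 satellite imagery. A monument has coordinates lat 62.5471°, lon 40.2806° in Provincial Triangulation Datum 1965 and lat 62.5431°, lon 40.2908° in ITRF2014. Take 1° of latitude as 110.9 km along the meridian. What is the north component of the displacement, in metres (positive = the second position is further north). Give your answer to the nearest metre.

ΔN = -444 m

Δφ = 62.5431° − 62.5471° = -0.0040°; Δλ = 40.2908° − 40.2806° = +0.0102°.
ΔN = Δφ × 110900 = -443.6 m; ΔE = Δλ × 110900 × cos(62.5471°) = +0.0102 × 110900 × 0.461019 = 521.5 m.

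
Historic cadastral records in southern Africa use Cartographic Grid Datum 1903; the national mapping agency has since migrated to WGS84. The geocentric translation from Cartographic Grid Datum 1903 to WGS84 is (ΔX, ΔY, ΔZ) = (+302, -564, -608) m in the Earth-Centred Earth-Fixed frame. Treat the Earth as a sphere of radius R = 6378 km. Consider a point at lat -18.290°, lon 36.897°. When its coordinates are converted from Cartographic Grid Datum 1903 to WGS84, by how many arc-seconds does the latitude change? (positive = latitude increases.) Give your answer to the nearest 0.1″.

Δφ = -19.7″

sin φ = -0.313827, cos φ = 0.949480, sin λ = 0.600378, cos λ = 0.799716.
North component: ΔN = −sin φ cos λ·ΔX − sin φ sin λ·ΔY + cos φ·ΔZ = −(-0.313827)(0.799716)(302) − (-0.313827)(0.600378)(-564) + (0.949480)(-608) = -607.76 m.
1° of latitude spans πR/180 = 111317 m, so Δφ = -607.76 / 111317 × 3600 = -19.655″.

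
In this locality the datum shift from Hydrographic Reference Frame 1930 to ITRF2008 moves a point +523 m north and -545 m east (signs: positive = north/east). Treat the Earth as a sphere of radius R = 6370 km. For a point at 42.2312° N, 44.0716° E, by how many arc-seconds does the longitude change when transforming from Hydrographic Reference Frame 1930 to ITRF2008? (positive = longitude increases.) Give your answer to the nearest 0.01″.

Δλ = -23.83″

At latitude 42.2312°, cos φ = 0.740439.
One radian of longitude at latitude φ spans R cos φ, so Δλ = ΔE / (R cos φ) = -545.0 / (6370000 × 0.740439) = -1.1555e-04 rad = -23.834″.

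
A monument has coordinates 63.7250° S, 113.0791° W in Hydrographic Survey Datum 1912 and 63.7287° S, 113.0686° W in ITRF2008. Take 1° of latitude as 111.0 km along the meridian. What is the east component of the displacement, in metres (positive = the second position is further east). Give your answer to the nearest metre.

ΔE = 516 m

Δφ = -63.7287° − -63.7250° = -0.0037°; Δλ = -113.0686° − -113.0791° = +0.0105°.
ΔN = Δφ × 111000 = -410.7 m; ΔE = Δλ × 111000 × cos(-63.7250°) = +0.0105 × 111000 × 0.442680 = 515.9 m.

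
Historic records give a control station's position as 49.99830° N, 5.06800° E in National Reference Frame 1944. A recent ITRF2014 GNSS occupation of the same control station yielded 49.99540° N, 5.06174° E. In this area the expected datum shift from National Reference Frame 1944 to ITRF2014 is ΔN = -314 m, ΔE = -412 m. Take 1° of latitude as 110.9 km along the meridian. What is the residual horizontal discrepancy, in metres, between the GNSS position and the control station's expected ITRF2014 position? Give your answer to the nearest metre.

Observed coordinate differences: Δφ = -0.00290°, Δλ = -0.00626°.
Converting to metres (1° lat = 110900 m, cos φ = 0.642810): observed ΔN = -321.6 m, observed ΔE = -446.3 m.
Subtracting the expected shift leaves a residual of -321.6 − (-314) = -7.6 m north and -446.3 − (-412) = -34.3 m east.
Residual distance = √((-7.6)² + (-34.3)²) = 35.1 m.

35 m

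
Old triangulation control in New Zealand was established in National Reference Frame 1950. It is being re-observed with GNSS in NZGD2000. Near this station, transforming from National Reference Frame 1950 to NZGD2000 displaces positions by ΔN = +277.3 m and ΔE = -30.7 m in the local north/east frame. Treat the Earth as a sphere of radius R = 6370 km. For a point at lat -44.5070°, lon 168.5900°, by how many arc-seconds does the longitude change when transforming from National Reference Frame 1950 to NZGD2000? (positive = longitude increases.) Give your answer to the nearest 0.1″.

At latitude -44.5070°, cos φ = 0.713165.
One radian of longitude at latitude φ spans R cos φ, so Δλ = ΔE / (R cos φ) = -30.7 / (6370000 × 0.713165) = -6.7579e-06 rad = -1.394″.

Δλ = -1.4″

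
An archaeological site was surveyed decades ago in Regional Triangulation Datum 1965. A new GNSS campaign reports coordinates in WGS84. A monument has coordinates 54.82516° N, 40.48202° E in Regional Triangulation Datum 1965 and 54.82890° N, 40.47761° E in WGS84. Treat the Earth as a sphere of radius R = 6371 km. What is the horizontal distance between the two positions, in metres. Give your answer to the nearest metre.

Δφ = 54.82890° − 54.82516° = +0.00374°; Δλ = 40.47761° − 40.48202° = -0.00441°.
1° along a meridian = πR/180 = 111195 m.
ΔN = Δφ × 111195 = 415.9 m; ΔE = Δλ × 111195 × cos(54.82516°) = -0.00441 × 111195 × 0.576073 = -282.5 m.
Distance = √(ΔE² + ΔN²) = √((-282.5)² + 415.9²) = 502.7 m.

503 m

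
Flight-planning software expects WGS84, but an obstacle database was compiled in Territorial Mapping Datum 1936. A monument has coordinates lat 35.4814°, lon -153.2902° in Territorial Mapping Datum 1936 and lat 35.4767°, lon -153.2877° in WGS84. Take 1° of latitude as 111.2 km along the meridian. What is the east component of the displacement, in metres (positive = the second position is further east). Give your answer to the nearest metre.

ΔE = 226 m

Δφ = 35.4767° − 35.4814° = -0.0047°; Δλ = -153.2877° − -153.2902° = +0.0025°.
ΔN = Δφ × 111200 = -522.6 m; ΔE = Δλ × 111200 × cos(35.4814°) = +0.0025 × 111200 × 0.814304 = 226.4 m.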